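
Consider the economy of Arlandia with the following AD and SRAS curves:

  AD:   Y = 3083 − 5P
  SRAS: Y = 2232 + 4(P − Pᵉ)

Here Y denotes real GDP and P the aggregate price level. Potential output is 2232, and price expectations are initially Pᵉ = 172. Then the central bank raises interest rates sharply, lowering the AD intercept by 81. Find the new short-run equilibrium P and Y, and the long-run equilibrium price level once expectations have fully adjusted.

Short run: P = 162, Y = 2192. Long run: P = 154.

AD shifts left: new AD is Y = 3002 − 5P. With Pᵉ = 172, SRAS is Y = 1544 + 4P.
Short run: 3002 − 5P = 1544 + 4P gives 1458 = 9P, so P = 162 and Y = 3002 − 5·162 = 2192.
Y = 2192 is below potential 2232; expectations adjust and SRAS shifts right until Y = 2232.
Long run: on the new AD curve, 2232 = 3002 − 5P gives P = 154.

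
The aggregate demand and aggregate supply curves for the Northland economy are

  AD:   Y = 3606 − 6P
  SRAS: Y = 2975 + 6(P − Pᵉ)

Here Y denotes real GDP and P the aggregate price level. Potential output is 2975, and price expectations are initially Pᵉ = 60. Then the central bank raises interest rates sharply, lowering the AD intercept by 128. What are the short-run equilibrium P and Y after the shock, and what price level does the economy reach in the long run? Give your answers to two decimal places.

AD shifts left: new AD is Y = 3478 − 6P. With Pᵉ = 60, SRAS is Y = 2615 + 6P.
Short run: 3478 − 6P = 2615 + 6P gives 863 = 12P, so P = 71.92 and Y = 3478 − 6P = 3046.50.
Y = 3046.50 is above potential 2975; expectations adjust and SRAS shifts left until Y = 2975.
Long run: on the new AD curve, 2975 = 3478 − 6P gives P = 83.83.

Short run: P = 71.92, Y = 3046.50. Long run: P = 83.83.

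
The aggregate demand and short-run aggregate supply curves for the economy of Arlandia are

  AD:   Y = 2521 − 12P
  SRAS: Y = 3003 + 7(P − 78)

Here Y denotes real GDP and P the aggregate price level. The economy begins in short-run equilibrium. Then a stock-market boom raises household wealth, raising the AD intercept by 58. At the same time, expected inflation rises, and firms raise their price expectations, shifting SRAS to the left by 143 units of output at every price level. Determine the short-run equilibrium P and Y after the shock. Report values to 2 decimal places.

After both shocks: AD is Y = 2579 − 12P and SRAS is Y = 2314 + 7P.
Setting them equal: 265 = 19P, so P = 13.95.
Substituting into AD, Y = 2411.63.

P = 13.95, Y = 2411.63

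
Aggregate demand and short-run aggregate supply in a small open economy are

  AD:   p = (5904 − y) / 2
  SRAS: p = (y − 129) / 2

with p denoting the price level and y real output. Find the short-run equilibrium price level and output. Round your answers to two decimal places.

p = 1443.75, y = 3016.50

Rearrange AD to y = 5904 − 2p.
Rearrange SRAS to y = 129 + 2p.
Set AD = SRAS: 5904 − 2p = 129 + 2p, so 5775 = 4p and p = 1443.75.
Substituting into AD, y = 5904 − 2p = 3016.50.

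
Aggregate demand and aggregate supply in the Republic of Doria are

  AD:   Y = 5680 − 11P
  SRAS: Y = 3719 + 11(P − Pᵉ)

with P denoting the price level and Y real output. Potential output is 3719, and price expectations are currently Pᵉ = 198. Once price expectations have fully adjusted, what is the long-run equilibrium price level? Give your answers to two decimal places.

Short run: with Pᵉ = 198, SRAS is Y = 1541 + 11P. Setting AD = SRAS gives 4139 = 22P, so P = 188.14 and Y = 5680 − 11P = 3610.50.
Output 3610.50 is below potential 3719, so over time expected prices fall and SRAS shifts right until Y returns to 3719.
Long run: Y = 3719 on the AD curve gives 3719 = 5680 − 11P, so P = 178.27.

Long-run P = 178.27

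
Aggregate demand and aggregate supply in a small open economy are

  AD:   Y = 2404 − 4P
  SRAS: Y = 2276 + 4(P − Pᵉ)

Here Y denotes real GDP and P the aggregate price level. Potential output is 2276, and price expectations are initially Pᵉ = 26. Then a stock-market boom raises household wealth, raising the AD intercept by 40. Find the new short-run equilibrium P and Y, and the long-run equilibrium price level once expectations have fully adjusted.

AD shifts right: new AD is Y = 2444 − 4P. With Pᵉ = 26, SRAS is Y = 2172 + 4P.
Short run: 2444 − 4P = 2172 + 4P gives 272 = 8P, so P = 34 and Y = 2444 − 4·34 = 2308.
Y = 2308 is above potential 2276; expectations adjust and SRAS shifts left until Y = 2276.
Long run: on the new AD curve, 2276 = 2444 − 4P gives P = 42.

Short run: P = 34, Y = 2308. Long run: P = 42.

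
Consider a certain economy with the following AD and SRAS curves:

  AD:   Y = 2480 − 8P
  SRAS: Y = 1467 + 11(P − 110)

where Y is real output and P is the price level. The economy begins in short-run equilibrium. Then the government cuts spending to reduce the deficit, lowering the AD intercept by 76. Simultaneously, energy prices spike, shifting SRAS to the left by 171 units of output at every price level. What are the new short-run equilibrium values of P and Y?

P = 122, Y = 1428

After both shocks: AD is Y = 2404 − 8P and SRAS is Y = 86 + 11P.
Setting them equal: 2318 = 19P, so P = 122.
Y = 2404 − 8·122 = 1428.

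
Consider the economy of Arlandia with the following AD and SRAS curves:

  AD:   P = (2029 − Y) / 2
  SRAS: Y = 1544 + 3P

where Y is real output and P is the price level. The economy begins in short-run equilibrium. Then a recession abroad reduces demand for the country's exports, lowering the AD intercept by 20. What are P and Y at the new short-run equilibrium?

P = 93, Y = 1823

This is a negative demand shock: AD shifts left.
New AD: Y = 2009 − 2P.
Set AD = SRAS: 2009 − 2P = 1544 + 3P, so 465 = 5P and P = 93.
Y = 2009 − 2·93 = 1823.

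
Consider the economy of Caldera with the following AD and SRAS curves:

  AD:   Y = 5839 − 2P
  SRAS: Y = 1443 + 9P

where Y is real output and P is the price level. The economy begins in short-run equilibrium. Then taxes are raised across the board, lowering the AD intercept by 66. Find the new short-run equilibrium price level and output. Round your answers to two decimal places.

P = 393.64, Y = 4985.73

This is a negative demand shock: AD shifts left.
New AD: Y = 5773 − 2P.
Set AD = SRAS: 5773 − 2P = 1443 + 9P, so 4330 = 11P and P = 393.64.
Substituting into AD, Y = 4985.73.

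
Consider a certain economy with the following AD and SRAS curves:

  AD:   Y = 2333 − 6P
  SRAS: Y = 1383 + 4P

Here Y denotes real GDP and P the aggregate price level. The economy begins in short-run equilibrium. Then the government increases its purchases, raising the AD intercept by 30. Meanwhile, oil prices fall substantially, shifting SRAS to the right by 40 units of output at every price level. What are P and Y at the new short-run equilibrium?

After both shocks: AD is Y = 2363 − 6P and SRAS is Y = 1423 + 4P.
Setting them equal: 940 = 10P, so P = 94.
Y = 2363 − 6·94 = 1799.

P = 94, Y = 1799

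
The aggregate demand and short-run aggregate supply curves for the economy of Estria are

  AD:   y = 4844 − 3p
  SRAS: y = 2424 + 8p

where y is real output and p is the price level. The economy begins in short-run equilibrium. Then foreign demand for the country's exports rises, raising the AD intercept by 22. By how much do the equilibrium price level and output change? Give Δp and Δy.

Δp = +2, Δy = +16

This is a positive demand shock: AD shifts right.
New AD: y = 4866 − 3p.
Set AD = SRAS: 4866 − 3p = 2424 + 8p, so 2442 = 11p and p = 222.
y = 4866 − 3·222 = 4200.
Initially p = 220, y = 4184, so Δp = +2 and Δy = +16.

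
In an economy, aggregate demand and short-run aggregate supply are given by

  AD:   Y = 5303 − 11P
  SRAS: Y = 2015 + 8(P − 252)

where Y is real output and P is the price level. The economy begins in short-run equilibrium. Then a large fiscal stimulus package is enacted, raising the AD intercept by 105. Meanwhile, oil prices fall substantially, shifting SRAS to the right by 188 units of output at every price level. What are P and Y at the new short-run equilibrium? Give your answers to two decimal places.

After both shocks: AD is Y = 5408 − 11P and SRAS is Y = 187 + 8P.
Setting them equal: 5221 = 19P, so P = 274.79.
Substituting into AD, Y = 2385.32.

P = 274.79, Y = 2385.32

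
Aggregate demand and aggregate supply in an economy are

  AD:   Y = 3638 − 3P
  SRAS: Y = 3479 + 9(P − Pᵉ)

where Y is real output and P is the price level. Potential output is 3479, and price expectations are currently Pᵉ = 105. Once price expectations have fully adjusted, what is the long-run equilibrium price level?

Long-run P = 53

Short run: with Pᵉ = 105, SRAS is Y = 2534 + 9P. Setting AD = SRAS gives 1104 = 12P, so P = 92 and Y = 3638 − 3·92 = 3362.
Output 3362 is below potential 3479, so over time expected prices fall and SRAS shifts right until Y returns to 3479.
Long run: Y = 3479 on the AD curve gives 3479 = 3638 − 3P, so P = 53.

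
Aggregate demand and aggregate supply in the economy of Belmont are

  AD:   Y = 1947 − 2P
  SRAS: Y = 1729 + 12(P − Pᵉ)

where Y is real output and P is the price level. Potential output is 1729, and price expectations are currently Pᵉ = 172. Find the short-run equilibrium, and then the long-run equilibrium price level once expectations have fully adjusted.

Short run: with Pᵉ = 172, SRAS is Y = 12P − 335. Setting AD = SRAS gives 2282 = 14P, so P = 163 and Y = 1947 − 2·163 = 1621.
Output 1621 is below potential 1729, so over time expected prices fall and SRAS shifts right until Y returns to 1729.
Long run: Y = 1729 on the AD curve gives 1729 = 1947 − 2P, so P = 109.

Short run: P = 163, Y = 1621. Long run: P = 109.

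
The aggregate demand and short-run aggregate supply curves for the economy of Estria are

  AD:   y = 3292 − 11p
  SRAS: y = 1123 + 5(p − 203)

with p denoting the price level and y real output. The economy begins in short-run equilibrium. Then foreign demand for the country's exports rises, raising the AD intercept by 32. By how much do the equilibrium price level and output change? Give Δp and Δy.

Δp = +2, Δy = +10

This is a positive demand shock: AD shifts right.
New AD: y = 3324 − 11p.
SRAS can be written y = 108 + 5p.
Set AD = SRAS: 3324 − 11p = 108 + 5p, so 3216 = 16p and p = 201.
y = 3324 − 11·201 = 1113.
Initially p = 199, y = 1103, so Δp = +2 and Δy = +10.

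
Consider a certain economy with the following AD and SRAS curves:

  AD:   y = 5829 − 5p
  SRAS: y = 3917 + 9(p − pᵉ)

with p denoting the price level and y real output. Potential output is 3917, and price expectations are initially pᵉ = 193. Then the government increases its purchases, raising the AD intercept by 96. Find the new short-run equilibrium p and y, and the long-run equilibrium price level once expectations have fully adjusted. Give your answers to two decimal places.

AD shifts right: new AD is y = 5925 − 5p. With pᵉ = 193, SRAS is y = 2180 + 9p.
Short run: 5925 − 5p = 2180 + 9p gives 3745 = 14p, so p = 267.50 and y = 5925 − 5p = 4587.50.
y = 4587.50 is above potential 3917; expectations adjust and SRAS shifts left until y = 3917.
Long run: on the new AD curve, 3917 = 5925 − 5p gives p = 401.60.

Short run: p = 267.50, y = 4587.50. Long run: p = 401.60.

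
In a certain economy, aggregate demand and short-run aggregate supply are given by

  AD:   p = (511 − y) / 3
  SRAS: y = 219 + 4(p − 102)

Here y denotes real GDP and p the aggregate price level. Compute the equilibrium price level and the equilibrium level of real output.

p = 100, y = 211

Write SRAS as y = 219 + 4p − 408 = 4p − 189.
Rearrange AD to y = 511 − 3p.
Set AD = SRAS: 511 − 3p = 4p − 189, so 700 = 7p and p = 100.
Then y = 511 − 3·100 = 211.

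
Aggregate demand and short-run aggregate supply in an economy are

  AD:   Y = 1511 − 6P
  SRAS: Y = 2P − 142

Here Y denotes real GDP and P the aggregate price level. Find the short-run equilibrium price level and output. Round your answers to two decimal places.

Set AD = SRAS: 1511 − 6P = 2P − 142, so 1653 = 8P and P = 206.63.
Substituting into AD, Y = 1511 − 6P = 271.25.

P = 206.63, Y = 271.25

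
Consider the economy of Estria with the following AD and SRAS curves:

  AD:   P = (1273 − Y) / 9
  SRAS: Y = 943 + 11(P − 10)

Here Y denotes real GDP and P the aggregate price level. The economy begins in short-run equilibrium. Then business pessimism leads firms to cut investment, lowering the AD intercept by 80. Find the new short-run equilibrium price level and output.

This is a negative demand shock: AD shifts left.
New AD: Y = 1193 − 9P.
SRAS can be written Y = 833 + 11P.
Set AD = SRAS: 1193 − 9P = 833 + 11P, so 360 = 20P and P = 18.
Y = 1193 − 9·18 = 1031.

P = 18, Y = 1031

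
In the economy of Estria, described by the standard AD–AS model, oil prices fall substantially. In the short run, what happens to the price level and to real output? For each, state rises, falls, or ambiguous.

This is a favourable supply shock: SRAS shifts right.
Moving along the downward-sloping AD curve, P falls and Y rises.

Price level: falls; output: rises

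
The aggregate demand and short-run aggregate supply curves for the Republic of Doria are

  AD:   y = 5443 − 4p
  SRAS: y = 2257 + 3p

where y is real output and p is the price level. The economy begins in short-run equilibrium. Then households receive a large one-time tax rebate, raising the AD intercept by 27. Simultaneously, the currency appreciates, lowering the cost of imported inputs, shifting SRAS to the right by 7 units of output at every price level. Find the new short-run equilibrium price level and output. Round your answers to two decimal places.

p = 458.00, y = 3638.00

After both shocks: AD is y = 5470 − 4p and SRAS is y = 2264 + 3p.
Setting them equal: 3206 = 7p, so p = 458.00.
Substituting into AD, y = 3638.00.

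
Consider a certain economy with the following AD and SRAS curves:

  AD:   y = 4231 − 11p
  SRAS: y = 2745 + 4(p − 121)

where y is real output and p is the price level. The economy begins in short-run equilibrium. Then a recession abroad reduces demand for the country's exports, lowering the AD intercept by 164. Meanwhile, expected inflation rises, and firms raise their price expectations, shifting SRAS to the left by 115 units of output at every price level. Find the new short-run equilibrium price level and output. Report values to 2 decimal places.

p = 128.07, y = 2658.27

After both shocks: AD is y = 4067 − 11p and SRAS is y = 2146 + 4p.
Setting them equal: 1921 = 15p, so p = 128.07.
Substituting into AD, y = 2658.27.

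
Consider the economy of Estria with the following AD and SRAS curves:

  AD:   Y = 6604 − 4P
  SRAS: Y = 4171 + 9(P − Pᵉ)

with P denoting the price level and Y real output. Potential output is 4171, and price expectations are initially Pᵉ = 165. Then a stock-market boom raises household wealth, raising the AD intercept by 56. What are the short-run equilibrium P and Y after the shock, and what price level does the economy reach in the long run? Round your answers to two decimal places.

Short run: P = 305.69, Y = 5437.23. Long run: P = 622.25.

AD shifts right: new AD is Y = 6660 − 4P. With Pᵉ = 165, SRAS is Y = 2686 + 9P.
Short run: 6660 − 4P = 2686 + 9P gives 3974 = 13P, so P = 305.69 and Y = 6660 − 4P = 5437.23.
Y = 5437.23 is above potential 4171; expectations adjust and SRAS shifts left until Y = 4171.
Long run: on the new AD curve, 4171 = 6660 − 4P gives P = 622.25.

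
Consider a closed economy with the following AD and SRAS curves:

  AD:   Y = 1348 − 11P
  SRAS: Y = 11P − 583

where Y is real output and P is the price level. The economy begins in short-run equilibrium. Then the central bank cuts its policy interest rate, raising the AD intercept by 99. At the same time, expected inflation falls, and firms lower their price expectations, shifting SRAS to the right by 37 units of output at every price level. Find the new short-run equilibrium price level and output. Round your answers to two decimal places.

P = 90.59, Y = 450.50

After both shocks: AD is Y = 1447 − 11P and SRAS is Y = 11P − 546.
Setting them equal: 1993 = 22P, so P = 90.59.
Substituting into AD, Y = 450.50.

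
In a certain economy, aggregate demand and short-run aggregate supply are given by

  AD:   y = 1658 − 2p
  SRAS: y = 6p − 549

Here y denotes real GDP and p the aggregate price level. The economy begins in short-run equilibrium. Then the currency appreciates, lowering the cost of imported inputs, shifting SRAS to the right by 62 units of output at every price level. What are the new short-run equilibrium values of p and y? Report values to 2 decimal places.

This is a positive supply shock: SRAS shifts right.
New SRAS: y = 6p − 487.
Set AD = SRAS: 1658 − 2p = 6p − 487, so 2145 = 8p and p = 268.13.
Substituting into AD, y = 1121.75.

p = 268.13, y = 1121.75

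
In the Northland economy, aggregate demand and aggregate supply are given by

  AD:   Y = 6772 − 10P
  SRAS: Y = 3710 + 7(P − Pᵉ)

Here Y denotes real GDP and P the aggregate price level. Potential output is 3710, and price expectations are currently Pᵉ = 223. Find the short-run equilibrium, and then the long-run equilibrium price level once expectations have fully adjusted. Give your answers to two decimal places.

Short run: P = 271.94, Y = 4052.59. Long run: P = 306.20.

Short run: with Pᵉ = 223, SRAS is Y = 2149 + 7P. Setting AD = SRAS gives 4623 = 17P, so P = 271.94 and Y = 6772 − 10P = 4052.59.
Output 4052.59 is above potential 3710, so over time expected prices rise and SRAS shifts left until Y returns to 3710.
Long run: Y = 3710 on the AD curve gives 3710 = 6772 − 10P, so P = 306.20.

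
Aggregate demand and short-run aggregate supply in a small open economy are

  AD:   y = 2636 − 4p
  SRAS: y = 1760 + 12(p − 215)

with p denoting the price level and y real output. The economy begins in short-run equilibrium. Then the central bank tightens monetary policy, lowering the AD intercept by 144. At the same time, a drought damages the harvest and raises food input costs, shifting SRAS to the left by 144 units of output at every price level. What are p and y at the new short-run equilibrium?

After both shocks: AD is y = 2492 − 4p and SRAS is y = 12p − 964.
Setting them equal: 3456 = 16p, so p = 216.
y = 2492 − 4·216 = 1628.

p = 216, y = 1628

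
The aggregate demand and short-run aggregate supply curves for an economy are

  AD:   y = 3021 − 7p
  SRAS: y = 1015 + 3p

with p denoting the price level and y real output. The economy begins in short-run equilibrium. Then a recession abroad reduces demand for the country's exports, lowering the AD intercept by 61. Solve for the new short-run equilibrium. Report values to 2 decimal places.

This is a negative demand shock: AD shifts left.
New AD: y = 2960 − 7p.
Set AD = SRAS: 2960 − 7p = 1015 + 3p, so 1945 = 10p and p = 194.50.
Substituting into AD, y = 1598.50.

p = 194.50, y = 1598.50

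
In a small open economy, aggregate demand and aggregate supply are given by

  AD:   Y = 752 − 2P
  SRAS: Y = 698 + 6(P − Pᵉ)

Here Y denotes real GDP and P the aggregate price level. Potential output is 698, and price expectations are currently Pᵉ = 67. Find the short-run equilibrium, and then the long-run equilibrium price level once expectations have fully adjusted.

Short run: with Pᵉ = 67, SRAS is Y = 296 + 6P. Setting AD = SRAS gives 456 = 8P, so P = 57 and Y = 752 − 2·57 = 638.
Output 638 is below potential 698, so over time expected prices fall and SRAS shifts right until Y returns to 698.
Long run: Y = 698 on the AD curve gives 698 = 752 − 2P, so P = 27.

Short run: P = 57, Y = 638. Long run: P = 27.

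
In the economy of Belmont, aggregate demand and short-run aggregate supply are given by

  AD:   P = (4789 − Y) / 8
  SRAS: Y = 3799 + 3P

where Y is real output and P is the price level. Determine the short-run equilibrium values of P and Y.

Rearrange AD to Y = 4789 − 8P.
Set AD = SRAS: 4789 − 8P = 3799 + 3P, so 990 = 11P and P = 90.
Then Y = 4789 − 8·90 = 4069.

P = 90, Y = 4069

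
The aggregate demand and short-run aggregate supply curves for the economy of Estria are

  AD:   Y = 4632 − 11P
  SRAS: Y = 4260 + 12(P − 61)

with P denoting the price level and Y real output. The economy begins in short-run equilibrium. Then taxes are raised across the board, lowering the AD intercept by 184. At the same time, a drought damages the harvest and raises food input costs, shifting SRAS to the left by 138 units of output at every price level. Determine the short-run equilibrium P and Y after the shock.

After both shocks: AD is Y = 4448 − 11P and SRAS is Y = 3390 + 12P.
Setting them equal: 1058 = 23P, so P = 46.
Y = 4448 − 11·46 = 3942.

P = 46, Y = 3942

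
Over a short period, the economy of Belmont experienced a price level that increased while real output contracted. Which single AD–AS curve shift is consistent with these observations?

P rose and Y fell. An AD shift moves P and Y in the same direction; an SRAS shift moves them in opposite directions.
Here P and Y moved in opposite directions, so the SRAS curve shifted.
Since Y fell, SRAS shifted left.

SRAS shifted left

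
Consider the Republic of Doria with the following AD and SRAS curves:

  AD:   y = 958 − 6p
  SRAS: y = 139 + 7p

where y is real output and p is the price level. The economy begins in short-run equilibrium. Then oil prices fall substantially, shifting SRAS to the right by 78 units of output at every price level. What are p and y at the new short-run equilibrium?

This is a positive supply shock: SRAS shifts right.
New SRAS: y = 217 + 7p.
Set AD = SRAS: 958 − 6p = 217 + 7p, so 741 = 13p and p = 57.
y = 958 − 6·57 = 616.

p = 57, y = 616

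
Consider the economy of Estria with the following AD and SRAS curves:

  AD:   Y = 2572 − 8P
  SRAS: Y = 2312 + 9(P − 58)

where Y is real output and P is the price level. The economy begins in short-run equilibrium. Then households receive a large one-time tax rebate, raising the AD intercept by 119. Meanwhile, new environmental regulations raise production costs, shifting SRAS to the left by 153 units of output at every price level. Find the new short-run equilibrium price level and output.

After both shocks: AD is Y = 2691 − 8P and SRAS is Y = 1637 + 9P.
Setting them equal: 1054 = 17P, so P = 62.
Y = 2691 − 8·62 = 2195.

P = 62, Y = 2195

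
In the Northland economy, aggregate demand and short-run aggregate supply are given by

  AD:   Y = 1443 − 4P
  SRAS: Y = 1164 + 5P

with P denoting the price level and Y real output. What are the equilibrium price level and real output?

Set AD = SRAS: 1443 − 4P = 1164 + 5P, so 279 = 9P and P = 31.
Then Y = 1443 − 4·31 = 1319.

P = 31, Y = 1319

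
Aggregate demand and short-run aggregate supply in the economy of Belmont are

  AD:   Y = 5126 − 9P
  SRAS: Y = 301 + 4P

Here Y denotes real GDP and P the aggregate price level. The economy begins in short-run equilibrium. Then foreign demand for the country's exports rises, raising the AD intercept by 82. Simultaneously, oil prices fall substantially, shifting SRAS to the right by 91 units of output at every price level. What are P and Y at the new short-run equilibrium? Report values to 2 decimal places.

After both shocks: AD is Y = 5208 − 9P and SRAS is Y = 392 + 4P.
Setting them equal: 4816 = 13P, so P = 370.46.
Substituting into AD, Y = 1873.85.

P = 370.46, Y = 1873.85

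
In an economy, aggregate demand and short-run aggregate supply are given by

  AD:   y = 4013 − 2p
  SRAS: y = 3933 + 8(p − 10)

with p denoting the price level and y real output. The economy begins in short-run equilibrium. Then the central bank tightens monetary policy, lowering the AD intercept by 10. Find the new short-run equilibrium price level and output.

p = 15, y = 3973

This is a negative demand shock: AD shifts left.
New AD: y = 4003 − 2p.
SRAS can be written y = 3853 + 8p.
Set AD = SRAS: 4003 − 2p = 3853 + 8p, so 150 = 10p and p = 15.
y = 4003 − 2·15 = 3973.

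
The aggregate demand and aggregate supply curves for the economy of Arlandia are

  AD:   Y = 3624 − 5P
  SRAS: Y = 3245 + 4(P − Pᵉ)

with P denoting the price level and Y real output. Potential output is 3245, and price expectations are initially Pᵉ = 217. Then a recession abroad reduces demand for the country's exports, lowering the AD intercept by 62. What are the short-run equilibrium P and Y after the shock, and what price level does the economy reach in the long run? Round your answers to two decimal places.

AD shifts left: new AD is Y = 3562 − 5P. With Pᵉ = 217, SRAS is Y = 2377 + 4P.
Short run: 3562 − 5P = 2377 + 4P gives 1185 = 9P, so P = 131.67 and Y = 3562 − 5P = 2903.67.
Y = 2903.67 is below potential 3245; expectations adjust and SRAS shifts right until Y = 3245.
Long run: on the new AD curve, 3245 = 3562 − 5P gives P = 63.40.

Short run: P = 131.67, Y = 2903.67. Long run: P = 63.40.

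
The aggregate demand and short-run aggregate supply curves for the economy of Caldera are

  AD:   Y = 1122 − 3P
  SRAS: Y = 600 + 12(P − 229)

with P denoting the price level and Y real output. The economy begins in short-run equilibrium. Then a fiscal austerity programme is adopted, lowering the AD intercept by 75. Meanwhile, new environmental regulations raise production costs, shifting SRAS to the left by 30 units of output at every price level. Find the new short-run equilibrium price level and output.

After both shocks: AD is Y = 1047 − 3P and SRAS is Y = 12P − 2178.
Setting them equal: 3225 = 15P, so P = 215.
Y = 1047 − 3·215 = 402.

P = 215, Y = 402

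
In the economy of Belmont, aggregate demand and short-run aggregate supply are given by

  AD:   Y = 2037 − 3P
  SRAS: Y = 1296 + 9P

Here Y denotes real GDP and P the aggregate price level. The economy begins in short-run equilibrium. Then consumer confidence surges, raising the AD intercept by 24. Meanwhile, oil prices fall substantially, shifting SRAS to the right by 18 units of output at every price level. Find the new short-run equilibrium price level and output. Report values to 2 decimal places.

After both shocks: AD is Y = 2061 − 3P and SRAS is Y = 1314 + 9P.
Setting them equal: 747 = 12P, so P = 62.25.
Substituting into AD, Y = 1874.25.

P = 62.25, Y = 1874.25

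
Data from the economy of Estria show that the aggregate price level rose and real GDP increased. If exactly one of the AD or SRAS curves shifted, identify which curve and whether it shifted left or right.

AD shifted right

P rose and Y rose. An AD shift moves P and Y in the same direction; an SRAS shift moves them in opposite directions.
Here P and Y moved in the same direction, so the AD curve shifted.
Since Y rose, AD shifted right.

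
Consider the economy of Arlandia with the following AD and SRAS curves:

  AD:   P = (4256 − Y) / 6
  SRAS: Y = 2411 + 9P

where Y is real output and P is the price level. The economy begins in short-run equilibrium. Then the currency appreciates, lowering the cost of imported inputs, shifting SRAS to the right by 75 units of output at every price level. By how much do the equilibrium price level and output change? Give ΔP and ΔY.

ΔP = -5, ΔY = +30

This is a positive supply shock: SRAS shifts right.
New SRAS: Y = 2486 + 9P.
Set AD = SRAS: 4256 − 6P = 2486 + 9P, so 1770 = 15P and P = 118.
Y = 4256 − 6·118 = 3548.
Initially P = 123, Y = 3518, so ΔP = -5 and ΔY = +30.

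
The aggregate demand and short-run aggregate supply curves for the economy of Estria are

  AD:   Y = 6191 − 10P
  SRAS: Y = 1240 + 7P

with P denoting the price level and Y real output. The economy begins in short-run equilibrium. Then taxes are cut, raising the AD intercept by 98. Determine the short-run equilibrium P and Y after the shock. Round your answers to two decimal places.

P = 297.00, Y = 3319.00

This is a positive demand shock: AD shifts right.
New AD: Y = 6289 − 10P.
Set AD = SRAS: 6289 − 10P = 1240 + 7P, so 5049 = 17P and P = 297.00.
Substituting into AD, Y = 3319.00.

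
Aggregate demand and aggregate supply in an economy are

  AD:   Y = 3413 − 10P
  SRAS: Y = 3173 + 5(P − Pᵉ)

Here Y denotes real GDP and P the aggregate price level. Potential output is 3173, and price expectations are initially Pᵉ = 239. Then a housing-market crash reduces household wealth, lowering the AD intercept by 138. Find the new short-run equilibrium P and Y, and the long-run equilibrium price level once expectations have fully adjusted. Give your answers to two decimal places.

Short run: P = 86.47, Y = 2410.33. Long run: P = 10.20.

AD shifts left: new AD is Y = 3275 − 10P. With Pᵉ = 239, SRAS is Y = 1978 + 5P.
Short run: 3275 − 10P = 1978 + 5P gives 1297 = 15P, so P = 86.47 and Y = 3275 − 10P = 2410.33.
Y = 2410.33 is below potential 3173; expectations adjust and SRAS shifts right until Y = 3173.
Long run: on the new AD curve, 3173 = 3275 − 10P gives P = 10.20.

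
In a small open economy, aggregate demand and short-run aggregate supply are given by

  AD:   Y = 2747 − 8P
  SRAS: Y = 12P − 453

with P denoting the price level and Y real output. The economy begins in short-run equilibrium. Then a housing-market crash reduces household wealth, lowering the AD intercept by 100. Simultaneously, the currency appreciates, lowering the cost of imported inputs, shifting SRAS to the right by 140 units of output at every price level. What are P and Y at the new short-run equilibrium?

P = 148, Y = 1463

After both shocks: AD is Y = 2647 − 8P and SRAS is Y = 12P − 313.
Setting them equal: 2960 = 20P, so P = 148.
Y = 2647 − 8·148 = 1463.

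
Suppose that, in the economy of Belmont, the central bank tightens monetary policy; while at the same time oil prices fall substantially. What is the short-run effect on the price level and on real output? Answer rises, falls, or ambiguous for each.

Price level: falls; output: ambiguous

The first event is a negative demand shock: AD shifts left, which by itself pushes P down and Y down.
The second is a favourable supply shock: SRAS shifts right, which by itself pushes P down and Y up.
Both shocks push P down, so P falls. The two shocks push Y in opposite directions, so the effect on Y is ambiguous.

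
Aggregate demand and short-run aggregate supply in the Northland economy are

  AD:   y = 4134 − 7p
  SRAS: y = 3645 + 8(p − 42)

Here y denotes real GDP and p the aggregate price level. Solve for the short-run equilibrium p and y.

p = 55, y = 3749

Write SRAS as y = 3645 + 8p − 336 = 3309 + 8p.
Set AD = SRAS: 4134 − 7p = 3309 + 8p, so 825 = 15p and p = 55.
Then y = 4134 − 7·55 = 3749.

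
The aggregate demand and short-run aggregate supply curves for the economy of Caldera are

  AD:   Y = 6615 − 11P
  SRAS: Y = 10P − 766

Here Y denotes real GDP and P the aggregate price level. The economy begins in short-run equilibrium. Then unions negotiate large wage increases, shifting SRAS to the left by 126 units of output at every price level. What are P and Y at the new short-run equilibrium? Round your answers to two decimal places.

P = 357.48, Y = 2682.76

This is a negative supply shock: SRAS shifts left.
New SRAS: Y = 10P − 892.
Set AD = SRAS: 6615 − 11P = 10P − 892, so 7507 = 21P and P = 357.48.
Substituting into AD, Y = 2682.76.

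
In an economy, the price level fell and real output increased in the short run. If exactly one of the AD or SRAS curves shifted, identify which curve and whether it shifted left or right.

P fell and Y rose. An AD shift moves P and Y in the same direction; an SRAS shift moves them in opposite directions.
Here P and Y moved in opposite directions, so the SRAS curve shifted.
Since Y rose, SRAS shifted right.

SRAS shifted right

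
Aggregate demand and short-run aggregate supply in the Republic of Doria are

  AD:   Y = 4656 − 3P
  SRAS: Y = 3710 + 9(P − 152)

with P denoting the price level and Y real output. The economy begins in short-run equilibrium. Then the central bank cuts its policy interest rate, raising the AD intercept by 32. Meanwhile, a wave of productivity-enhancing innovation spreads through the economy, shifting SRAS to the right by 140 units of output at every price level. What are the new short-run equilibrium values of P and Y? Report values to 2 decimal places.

P = 183.83, Y = 4136.50

After both shocks: AD is Y = 4688 − 3P and SRAS is Y = 2482 + 9P.
Setting them equal: 2206 = 12P, so P = 183.83.
Substituting into AD, Y = 4136.50.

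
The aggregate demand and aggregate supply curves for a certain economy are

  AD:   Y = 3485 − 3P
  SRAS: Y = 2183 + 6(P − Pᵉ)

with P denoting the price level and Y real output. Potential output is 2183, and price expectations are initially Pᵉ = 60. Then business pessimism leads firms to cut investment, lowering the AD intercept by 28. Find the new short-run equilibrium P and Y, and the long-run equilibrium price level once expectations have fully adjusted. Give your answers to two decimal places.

AD shifts left: new AD is Y = 3457 − 3P. With Pᵉ = 60, SRAS is Y = 1823 + 6P.
Short run: 3457 − 3P = 1823 + 6P gives 1634 = 9P, so P = 181.56 and Y = 3457 − 3P = 2912.33.
Y = 2912.33 is above potential 2183; expectations adjust and SRAS shifts left until Y = 2183.
Long run: on the new AD curve, 2183 = 3457 − 3P gives P = 424.67.

Short run: P = 181.56, Y = 2912.33. Long run: P = 424.67.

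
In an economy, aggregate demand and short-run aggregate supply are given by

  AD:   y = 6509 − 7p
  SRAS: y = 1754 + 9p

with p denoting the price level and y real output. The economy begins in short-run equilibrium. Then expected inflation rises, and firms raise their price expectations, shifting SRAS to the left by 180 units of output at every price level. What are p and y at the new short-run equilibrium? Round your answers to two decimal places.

p = 308.44, y = 4349.94

This is a negative supply shock: SRAS shifts left.
New SRAS: y = 1574 + 9p.
Set AD = SRAS: 6509 − 7p = 1574 + 9p, so 4935 = 16p and p = 308.44.
Substituting into AD, y = 4349.94.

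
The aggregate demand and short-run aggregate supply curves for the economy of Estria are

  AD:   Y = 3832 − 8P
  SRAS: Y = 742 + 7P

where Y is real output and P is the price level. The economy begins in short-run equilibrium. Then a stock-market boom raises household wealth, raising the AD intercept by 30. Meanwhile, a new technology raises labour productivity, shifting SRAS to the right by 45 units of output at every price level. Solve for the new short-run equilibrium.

P = 205, Y = 2222

After both shocks: AD is Y = 3862 − 8P and SRAS is Y = 787 + 7P.
Setting them equal: 3075 = 15P, so P = 205.
Y = 3862 − 8·205 = 2222.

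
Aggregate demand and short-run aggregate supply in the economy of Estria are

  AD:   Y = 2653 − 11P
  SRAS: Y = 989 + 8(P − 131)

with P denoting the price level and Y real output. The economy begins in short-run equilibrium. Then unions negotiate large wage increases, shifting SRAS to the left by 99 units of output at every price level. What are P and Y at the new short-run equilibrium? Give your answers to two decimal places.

This is a negative supply shock: SRAS shifts left.
New SRAS: Y = 8P − 158.
Set AD = SRAS: 2653 − 11P = 8P − 158, so 2811 = 19P and P = 147.95.
Substituting into AD, Y = 1025.58.

P = 147.95, Y = 1025.58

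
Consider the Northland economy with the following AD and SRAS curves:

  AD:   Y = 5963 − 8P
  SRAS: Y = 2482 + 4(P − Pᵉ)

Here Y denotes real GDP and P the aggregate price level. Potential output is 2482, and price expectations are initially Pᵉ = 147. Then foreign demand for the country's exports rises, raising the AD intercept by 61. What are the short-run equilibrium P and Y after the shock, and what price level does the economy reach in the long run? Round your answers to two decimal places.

Short run: P = 344.17, Y = 3270.67. Long run: P = 442.75.

AD shifts right: new AD is Y = 6024 − 8P. With Pᵉ = 147, SRAS is Y = 1894 + 4P.
Short run: 6024 − 8P = 1894 + 4P gives 4130 = 12P, so P = 344.17 and Y = 6024 − 8P = 3270.67.
Y = 3270.67 is above potential 2482; expectations adjust and SRAS shifts left until Y = 2482.
Long run: on the new AD curve, 2482 = 6024 − 8P gives P = 442.75.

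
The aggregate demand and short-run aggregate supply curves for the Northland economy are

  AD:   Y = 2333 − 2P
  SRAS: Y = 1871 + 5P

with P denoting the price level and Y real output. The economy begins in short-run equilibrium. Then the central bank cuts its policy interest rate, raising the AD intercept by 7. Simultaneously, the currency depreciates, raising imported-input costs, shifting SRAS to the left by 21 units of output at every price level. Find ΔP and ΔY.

After both shocks: AD is Y = 2340 − 2P and SRAS is Y = 1850 + 5P.
Setting them equal: 490 = 7P, so P = 70.
Y = 2340 − 2·70 = 2200.
Initially P = 66, Y = 2201, so ΔP = +4 and ΔY = -1.

ΔP = +4, ΔY = -1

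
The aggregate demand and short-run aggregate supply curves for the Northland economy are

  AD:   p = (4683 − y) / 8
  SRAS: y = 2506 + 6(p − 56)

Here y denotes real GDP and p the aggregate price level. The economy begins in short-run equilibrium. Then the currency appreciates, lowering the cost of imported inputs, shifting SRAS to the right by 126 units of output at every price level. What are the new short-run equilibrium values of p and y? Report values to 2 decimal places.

p = 170.50, y = 3319.00

This is a positive supply shock: SRAS shifts right.
New SRAS: y = 2296 + 6p.
Set AD = SRAS: 4683 − 8p = 2296 + 6p, so 2387 = 14p and p = 170.50.
Substituting into AD, y = 3319.00.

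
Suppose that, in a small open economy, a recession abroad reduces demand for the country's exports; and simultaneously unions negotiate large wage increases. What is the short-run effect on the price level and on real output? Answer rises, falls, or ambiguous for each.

The first event is a negative demand shock: AD shifts left, which by itself pushes P down and Y down.
The second is an adverse supply shock: SRAS shifts left, which by itself pushes P up and Y down.
The two shocks push P in opposite directions, so the effect on P is ambiguous. Both shocks push Y down, so Y falls.

Price level: ambiguous; output: falls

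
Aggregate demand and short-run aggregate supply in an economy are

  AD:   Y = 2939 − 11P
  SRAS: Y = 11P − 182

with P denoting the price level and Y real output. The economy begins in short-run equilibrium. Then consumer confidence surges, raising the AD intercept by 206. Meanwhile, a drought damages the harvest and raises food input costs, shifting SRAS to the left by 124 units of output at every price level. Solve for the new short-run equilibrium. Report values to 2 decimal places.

After both shocks: AD is Y = 3145 − 11P and SRAS is Y = 11P − 306.
Setting them equal: 3451 = 22P, so P = 156.86.
Substituting into AD, Y = 1419.50.

P = 156.86, Y = 1419.50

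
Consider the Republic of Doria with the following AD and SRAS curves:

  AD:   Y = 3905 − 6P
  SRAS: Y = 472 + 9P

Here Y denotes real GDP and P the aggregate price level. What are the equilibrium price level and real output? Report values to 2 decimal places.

P = 228.87, Y = 2531.80

Set AD = SRAS: 3905 − 6P = 472 + 9P, so 3433 = 15P and P = 228.87.
Substituting into AD, Y = 3905 − 6P = 2531.80.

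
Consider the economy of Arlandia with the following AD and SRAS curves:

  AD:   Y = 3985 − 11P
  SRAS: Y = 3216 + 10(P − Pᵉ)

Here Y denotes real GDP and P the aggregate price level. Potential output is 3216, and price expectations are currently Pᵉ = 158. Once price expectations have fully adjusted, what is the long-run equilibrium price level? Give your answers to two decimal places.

Long-run P = 69.91

Short run: with Pᵉ = 158, SRAS is Y = 1636 + 10P. Setting AD = SRAS gives 2349 = 21P, so P = 111.86 and Y = 3985 − 11P = 2754.57.
Output 2754.57 is below potential 3216, so over time expected prices fall and SRAS shifts right until Y returns to 3216.
Long run: Y = 3216 on the AD curve gives 3216 = 3985 − 11P, so P = 69.91.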